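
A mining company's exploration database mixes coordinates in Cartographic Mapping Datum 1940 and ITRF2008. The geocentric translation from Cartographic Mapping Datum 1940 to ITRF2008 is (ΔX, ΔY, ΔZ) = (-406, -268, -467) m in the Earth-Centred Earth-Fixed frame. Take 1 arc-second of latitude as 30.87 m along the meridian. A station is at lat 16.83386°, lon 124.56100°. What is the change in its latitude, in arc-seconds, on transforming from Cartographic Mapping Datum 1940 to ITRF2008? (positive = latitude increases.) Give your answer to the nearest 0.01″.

Δφ = -14.57″

sin φ = 0.289597, cos φ = 0.957149, sin λ = 0.823523, cos λ = -0.567283.
North component: ΔN = −sin φ cos λ·ΔX − sin φ sin λ·ΔY + cos φ·ΔZ = −(0.289597)(-0.567283)(-406) − (0.289597)(0.823523)(-268) + (0.957149)(-467) = -449.77 m.
1° of latitude spans 3600 × 30.87 = 111132 m, so Δφ = -449.77 / 111132 × 3600 = -14.570″.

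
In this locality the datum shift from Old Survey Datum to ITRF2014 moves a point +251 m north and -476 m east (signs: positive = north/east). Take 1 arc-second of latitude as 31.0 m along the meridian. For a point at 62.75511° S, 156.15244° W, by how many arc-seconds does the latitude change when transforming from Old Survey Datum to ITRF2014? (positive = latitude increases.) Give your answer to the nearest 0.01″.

1″ of latitude = 31.00 m, so Δφ = 251.0 / 31.00 = 8.097″.

Δφ = 8.10″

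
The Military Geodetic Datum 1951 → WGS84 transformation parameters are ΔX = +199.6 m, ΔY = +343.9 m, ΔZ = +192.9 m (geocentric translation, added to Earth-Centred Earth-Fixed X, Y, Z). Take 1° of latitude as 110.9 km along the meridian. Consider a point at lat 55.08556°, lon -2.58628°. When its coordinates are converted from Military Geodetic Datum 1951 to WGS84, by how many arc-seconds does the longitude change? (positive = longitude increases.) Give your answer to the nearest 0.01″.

sin φ = 0.820008, cos φ = 0.572353, sin λ = -0.045124, cos λ = 0.998981.
East component: ΔE = −sin λ·ΔX + cos λ·ΔY = −(-0.045124)(199.6) + (0.998981)(343.9) = 352.56 m.
1° of latitude spans 110900 m; at latitude φ, 1° of longitude spans that × cos φ = 63473.9 m, so Δλ = 352.56 / 63473.9 × 3600 = 19.996″.

Δλ = 20.00″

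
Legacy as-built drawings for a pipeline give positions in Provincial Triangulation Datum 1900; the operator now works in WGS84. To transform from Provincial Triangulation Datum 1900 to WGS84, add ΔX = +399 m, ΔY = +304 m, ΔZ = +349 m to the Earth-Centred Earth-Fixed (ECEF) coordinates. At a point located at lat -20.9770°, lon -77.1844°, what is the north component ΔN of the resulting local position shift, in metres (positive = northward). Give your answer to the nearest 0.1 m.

At φ = -20.9770°, λ = -77.1844°: sin φ = -0.357993, cos φ = 0.933724, sin λ = -0.975089, cos λ = 0.221814.
ΔN = −sin φ cos λ·ΔX − sin φ sin λ·ΔY + cos φ·ΔZ = −(-0.357993)(0.221814)(399) − (-0.357993)(-0.975089)(304) + (0.933724)(349) = 251.43 m.

ΔN = 251.4 m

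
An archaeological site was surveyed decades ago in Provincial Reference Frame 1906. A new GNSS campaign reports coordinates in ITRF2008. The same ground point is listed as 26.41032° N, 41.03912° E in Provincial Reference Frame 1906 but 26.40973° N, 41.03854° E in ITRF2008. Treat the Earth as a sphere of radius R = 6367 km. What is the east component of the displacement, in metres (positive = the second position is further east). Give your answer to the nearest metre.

Δφ = 26.40973° − 26.41032° = -0.00059°; Δλ = 41.03854° − 41.03912° = -0.00058°.
1° along a meridian = πR/180 = 111125 m.
ΔN = Δφ × 111125 = -65.6 m; ΔE = Δλ × 111125 × cos(26.41032°) = -0.00058 × 111125 × 0.895632 = -57.7 m.

ΔE = -58 m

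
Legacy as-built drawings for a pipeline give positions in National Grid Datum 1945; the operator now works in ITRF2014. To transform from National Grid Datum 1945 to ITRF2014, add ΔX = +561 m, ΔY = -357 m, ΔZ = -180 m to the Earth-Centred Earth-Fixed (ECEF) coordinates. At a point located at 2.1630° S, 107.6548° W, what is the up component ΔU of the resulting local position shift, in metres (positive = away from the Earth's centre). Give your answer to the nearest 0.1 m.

ΔU = 176.7 m

At φ = -2.1630°, λ = -107.6548°: sin φ = -0.037743, cos φ = 0.999287, sin λ = -0.952901, cos λ = -0.303281.
ΔU = cos φ cos λ·ΔX + cos φ sin λ·ΔY + sin φ·ΔZ = (0.999287)(-0.303281)(561) + (0.999287)(-0.952901)(-357) + (-0.037743)(-180) = 176.72 m.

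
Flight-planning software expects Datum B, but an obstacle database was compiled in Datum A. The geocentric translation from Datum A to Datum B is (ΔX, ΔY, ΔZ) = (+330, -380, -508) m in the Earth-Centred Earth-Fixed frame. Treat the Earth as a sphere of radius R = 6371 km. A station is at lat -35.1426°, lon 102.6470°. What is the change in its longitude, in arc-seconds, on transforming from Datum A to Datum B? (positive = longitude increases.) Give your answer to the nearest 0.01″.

sin φ = -0.575613, cos φ = 0.817722, sin λ = 0.975737, cos λ = -0.218944.
East component: ΔE = −sin λ·ΔX + cos λ·ΔY = −(0.975737)(330) + (-0.218944)(-380) = -238.79 m.
1° of latitude spans πR/180 = 111195 m; at latitude φ, 1° of longitude spans that × cos φ = 90926.5 m, so Δλ = -238.79 / 90926.5 × 3600 = -9.454″.

Δλ = -9.45″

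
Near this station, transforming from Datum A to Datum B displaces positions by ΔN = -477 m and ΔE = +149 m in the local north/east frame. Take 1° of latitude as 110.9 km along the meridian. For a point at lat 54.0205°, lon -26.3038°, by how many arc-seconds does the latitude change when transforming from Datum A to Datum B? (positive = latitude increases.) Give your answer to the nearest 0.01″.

Δφ = -15.48″

1° of latitude = 110.9 km, so Δφ = -477.0 / 110900 = -0.0043012° = -15.484″.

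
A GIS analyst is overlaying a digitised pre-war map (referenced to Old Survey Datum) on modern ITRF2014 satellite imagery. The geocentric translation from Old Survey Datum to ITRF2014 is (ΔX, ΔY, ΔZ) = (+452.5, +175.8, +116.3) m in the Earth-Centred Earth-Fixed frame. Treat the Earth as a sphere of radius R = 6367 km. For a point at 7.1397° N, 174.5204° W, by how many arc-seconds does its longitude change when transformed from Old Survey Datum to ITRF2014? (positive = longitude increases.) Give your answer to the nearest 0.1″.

sin φ = 0.124289, cos φ = 0.992246, sin λ = -0.095491, cos λ = -0.995430.
East component: ΔE = −sin λ·ΔX + cos λ·ΔY = −(-0.095491)(452.5) + (-0.995430)(175.8) = -131.79 m.
1° of latitude spans πR/180 = 111125 m; at latitude φ, 1° of longitude spans that × cos φ = 110263.5 m, so Δλ = -131.79 / 110263.5 × 3600 = -4.303″.

Δλ = -4.3″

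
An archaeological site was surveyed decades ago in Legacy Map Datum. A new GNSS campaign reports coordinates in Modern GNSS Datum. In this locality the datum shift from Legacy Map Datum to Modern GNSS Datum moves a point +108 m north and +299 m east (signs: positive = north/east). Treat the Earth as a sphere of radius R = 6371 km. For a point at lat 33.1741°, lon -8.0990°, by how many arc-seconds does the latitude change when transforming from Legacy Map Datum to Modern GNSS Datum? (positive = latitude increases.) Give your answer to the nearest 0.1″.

On a sphere of radius R, 1 rad of latitude = R, so Δφ = ΔN / R = 108.0 / 6371000 = 1.6952e-05 rad = 3.497″.

Δφ = 3.5″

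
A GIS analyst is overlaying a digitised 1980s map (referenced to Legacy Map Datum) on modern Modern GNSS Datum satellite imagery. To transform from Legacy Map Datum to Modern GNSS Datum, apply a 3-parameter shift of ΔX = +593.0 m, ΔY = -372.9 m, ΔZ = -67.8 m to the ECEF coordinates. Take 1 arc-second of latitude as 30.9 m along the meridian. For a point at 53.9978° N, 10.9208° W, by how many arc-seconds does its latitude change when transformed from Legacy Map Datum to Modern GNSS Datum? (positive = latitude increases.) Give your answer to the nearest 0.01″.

sin φ = 0.808994, cos φ = 0.587816, sin λ = -0.189452, cos λ = 0.981890.
North component: ΔN = −sin φ cos λ·ΔX − sin φ sin λ·ΔY + cos φ·ΔZ = −(0.808994)(0.981890)(593.0) − (0.808994)(-0.189452)(-372.9) + (0.587816)(-67.8) = -568.05 m.
1° of latitude spans 3600 × 30.90 = 111240 m, so Δφ = -568.05 / 111240 × 3600 = -18.384″.

Δφ = -18.38″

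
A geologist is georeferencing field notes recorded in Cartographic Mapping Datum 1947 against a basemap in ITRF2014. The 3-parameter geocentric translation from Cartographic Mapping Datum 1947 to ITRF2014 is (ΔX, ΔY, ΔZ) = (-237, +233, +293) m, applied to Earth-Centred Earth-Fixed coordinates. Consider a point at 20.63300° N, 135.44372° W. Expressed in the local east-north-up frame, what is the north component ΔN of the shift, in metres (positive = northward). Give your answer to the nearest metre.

At φ = 20.63300°, λ = -135.44372°: sin φ = 0.352381, cos φ = 0.935857, sin λ = -0.701610, cos λ = -0.712562.
ΔN = −sin φ cos λ·ΔX − sin φ sin λ·ΔY + cos φ·ΔZ = −(0.352381)(-0.712562)(-237) − (0.352381)(-0.701610)(233) + (0.935857)(293) = 272.30 m.

ΔN = 272 m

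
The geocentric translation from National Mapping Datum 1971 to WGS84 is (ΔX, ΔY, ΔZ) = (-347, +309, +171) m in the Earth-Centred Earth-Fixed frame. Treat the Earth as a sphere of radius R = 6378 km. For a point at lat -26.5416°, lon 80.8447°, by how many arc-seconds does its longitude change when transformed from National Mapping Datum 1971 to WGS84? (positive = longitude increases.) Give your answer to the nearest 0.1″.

Δλ = 14.2″

sin φ = -0.446847, cos φ = 0.894610, sin λ = 0.987261, cos λ = 0.159111.
East component: ΔE = −sin λ·ΔX + cos λ·ΔY = −(0.987261)(-347) + (0.159111)(309) = 391.74 m.
1° of latitude spans πR/180 = 111317 m; at latitude φ, 1° of longitude spans that × cos φ = 99585.4 m, so Δλ = 391.74 / 99585.4 × 3600 = 14.162″.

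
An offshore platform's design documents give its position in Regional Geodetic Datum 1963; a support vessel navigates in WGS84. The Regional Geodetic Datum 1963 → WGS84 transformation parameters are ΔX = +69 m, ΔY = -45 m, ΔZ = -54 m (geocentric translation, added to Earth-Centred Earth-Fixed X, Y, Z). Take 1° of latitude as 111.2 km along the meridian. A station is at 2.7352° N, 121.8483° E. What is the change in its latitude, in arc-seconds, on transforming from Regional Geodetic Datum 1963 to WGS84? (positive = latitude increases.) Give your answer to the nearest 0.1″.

sin φ = 0.047720, cos φ = 0.998861, sin λ = 0.849448, cos λ = -0.527672.
North component: ΔN = −sin φ cos λ·ΔX − sin φ sin λ·ΔY + cos φ·ΔZ = −(0.047720)(-0.527672)(69) − (0.047720)(0.849448)(-45) + (0.998861)(-54) = -50.38 m.
1° of latitude spans 111200 m, so Δφ = -50.38 / 111200 × 3600 = -1.631″.

Δφ = -1.6″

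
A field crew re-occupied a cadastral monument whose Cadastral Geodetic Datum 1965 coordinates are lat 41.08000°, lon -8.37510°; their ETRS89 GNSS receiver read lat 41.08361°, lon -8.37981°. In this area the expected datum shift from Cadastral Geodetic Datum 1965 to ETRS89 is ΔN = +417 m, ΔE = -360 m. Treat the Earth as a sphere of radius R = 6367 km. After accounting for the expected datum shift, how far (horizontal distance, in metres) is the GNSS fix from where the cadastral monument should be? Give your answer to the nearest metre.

Observed coordinate differences: Δφ = +0.00361°, Δλ = -0.00471°.
Converting to metres (1° lat = 111125 m, cos φ = 0.753793): observed ΔN = 401.2 m, observed ΔE = -394.5 m.
Subtracting the expected shift leaves a residual of 401.2 − (417) = -15.8 m north and -394.5 − (-360) = -34.5 m east.
Residual distance = √((-15.8)² + (-34.5)²) = 38.0 m.

38 m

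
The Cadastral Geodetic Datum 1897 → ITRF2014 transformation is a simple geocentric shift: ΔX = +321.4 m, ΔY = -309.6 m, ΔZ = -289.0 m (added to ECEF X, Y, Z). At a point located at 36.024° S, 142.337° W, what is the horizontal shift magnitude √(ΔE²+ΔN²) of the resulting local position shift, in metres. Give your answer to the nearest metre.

519 m

At φ = -36.024°, λ = -142.337°: sin φ = -0.588124, cos φ = 0.808771, sin λ = -0.611016, cos λ = -0.791618.
ΔE = −sin λ·ΔX + cos λ·ΔY = −(-0.611016)·(321.4) + (-0.791618)·(-309.6) = 441.47 m.
ΔN = −sin φ cos λ·ΔX − sin φ sin λ·ΔY + cos φ·ΔZ = −(-0.588124)(-0.791618)(321.4) − (-0.588124)(-0.611016)(-309.6) + (0.808771)(-289.0) = -272.11 m.
Horizontal magnitude = √(ΔE² + ΔN²) = √(441.47² + (-272.11)²) = 518.59 m.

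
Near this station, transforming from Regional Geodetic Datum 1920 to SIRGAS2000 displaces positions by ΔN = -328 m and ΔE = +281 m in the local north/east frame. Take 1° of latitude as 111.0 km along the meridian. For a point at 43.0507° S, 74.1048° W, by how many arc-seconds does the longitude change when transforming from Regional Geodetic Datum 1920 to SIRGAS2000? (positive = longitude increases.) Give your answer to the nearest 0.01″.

At latitude -43.0507°, cos φ = 0.730750.
1° of longitude at this latitude = 111.0 × cos φ = 81.11 km, so Δλ = 281.0 / 81113.2 = 0.0034643° = 12.471″.

Δλ = 12.47″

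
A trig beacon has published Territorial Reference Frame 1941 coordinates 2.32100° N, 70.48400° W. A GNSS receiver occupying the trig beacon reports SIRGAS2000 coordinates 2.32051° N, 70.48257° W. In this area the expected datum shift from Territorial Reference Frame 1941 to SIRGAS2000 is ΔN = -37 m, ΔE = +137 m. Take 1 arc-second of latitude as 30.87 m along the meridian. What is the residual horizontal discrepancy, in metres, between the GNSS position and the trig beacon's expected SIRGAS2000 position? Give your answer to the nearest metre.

Observed coordinate differences: Δφ = -0.00049°, Δλ = +0.00143°.
Converting to metres (1° lat = 111132 m, cos φ = 0.999180): observed ΔN = -54.5 m, observed ΔE = 158.8 m.
Subtracting the expected shift leaves a residual of -54.5 − (-37) = -17.5 m north and 158.8 − (137) = 21.8 m east.
Residual distance = √((-17.5)² + 21.8²) = 27.9 m.

28 m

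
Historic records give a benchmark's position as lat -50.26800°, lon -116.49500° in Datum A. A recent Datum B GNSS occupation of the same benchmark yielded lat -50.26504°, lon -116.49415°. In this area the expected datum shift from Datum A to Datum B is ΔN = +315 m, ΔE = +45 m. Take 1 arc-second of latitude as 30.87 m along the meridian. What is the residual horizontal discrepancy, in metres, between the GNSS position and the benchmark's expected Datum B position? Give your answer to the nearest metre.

Observed coordinate differences: Δφ = +0.00296°, Δλ = +0.00085°.
Converting to metres (1° lat = 111132 m, cos φ = 0.639197): observed ΔN = 329.0 m, observed ΔE = 60.4 m.
Subtracting the expected shift leaves a residual of 329.0 − (315) = 14.0 m north and 60.4 − (45) = 15.4 m east.
Residual distance = √(14.0² + 15.4²) = 20.8 m.

21 m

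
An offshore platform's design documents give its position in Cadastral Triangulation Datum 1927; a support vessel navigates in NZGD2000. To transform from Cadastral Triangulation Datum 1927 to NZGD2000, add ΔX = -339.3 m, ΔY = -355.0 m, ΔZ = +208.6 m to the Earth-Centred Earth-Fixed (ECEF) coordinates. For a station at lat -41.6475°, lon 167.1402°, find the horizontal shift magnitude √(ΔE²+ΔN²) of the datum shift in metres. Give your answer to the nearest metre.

At φ = -41.6475°, λ = 167.1402°: sin φ = -0.664546, cos φ = 0.747247, sin λ = 0.222566, cos λ = -0.974918.
ΔE = −sin λ·ΔX + cos λ·ΔY = −(0.222566)·(-339.3) + (-0.974918)·(-355.0) = 421.61 m.
ΔN = −sin φ cos λ·ΔX − sin φ sin λ·ΔY + cos φ·ΔZ = −(-0.664546)(-0.974918)(-339.3) − (-0.664546)(0.222566)(-355.0) + (0.747247)(208.6) = 323.19 m.
Horizontal magnitude = √(ΔE² + ΔN²) = √(421.61² + 323.19²) = 531.24 m.

531 m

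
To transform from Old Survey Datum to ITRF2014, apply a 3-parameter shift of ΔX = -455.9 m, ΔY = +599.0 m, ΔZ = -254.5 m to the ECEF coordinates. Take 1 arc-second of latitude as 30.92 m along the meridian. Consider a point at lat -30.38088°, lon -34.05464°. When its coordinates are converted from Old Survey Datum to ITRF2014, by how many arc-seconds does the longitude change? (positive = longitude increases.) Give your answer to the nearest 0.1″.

Δλ = 9.0″

sin φ = -0.505746, cos φ = 0.862682, sin λ = -0.559983, cos λ = 0.828504.
East component: ΔE = −sin λ·ΔX + cos λ·ΔY = −(-0.559983)(-455.9) + (0.828504)(599.0) = 240.98 m.
1° of latitude spans 3600 × 30.92 = 111312 m; at latitude φ, 1° of longitude spans that × cos φ = 96026.9 m, so Δλ = 240.98 / 96026.9 × 3600 = 9.034″.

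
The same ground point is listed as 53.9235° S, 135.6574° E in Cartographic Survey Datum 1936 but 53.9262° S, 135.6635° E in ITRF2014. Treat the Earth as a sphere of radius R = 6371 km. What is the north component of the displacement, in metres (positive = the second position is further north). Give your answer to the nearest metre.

ΔN = -300 m

Δφ = -53.9262° − -53.9235° = -0.0027°; Δλ = 135.6635° − 135.6574° = +0.0061°.
1° along a meridian = πR/180 = 111195 m.
ΔN = Δφ × 111195 = -300.2 m; ΔE = Δλ × 111195 × cos(-53.9235°) = +0.0061 × 111195 × 0.588865 = 399.4 m.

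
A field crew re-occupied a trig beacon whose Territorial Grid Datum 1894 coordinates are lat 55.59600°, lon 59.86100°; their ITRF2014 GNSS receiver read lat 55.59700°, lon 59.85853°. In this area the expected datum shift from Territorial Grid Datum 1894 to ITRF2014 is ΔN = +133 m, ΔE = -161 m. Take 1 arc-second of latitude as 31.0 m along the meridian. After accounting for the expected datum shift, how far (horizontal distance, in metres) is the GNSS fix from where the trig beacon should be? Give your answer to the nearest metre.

22 m

Observed coordinate differences: Δφ = +0.00100°, Δλ = -0.00247°.
Converting to metres (1° lat = 111600 m, cos φ = 0.565025): observed ΔN = 111.6 m, observed ΔE = -155.8 m.
Subtracting the expected shift leaves a residual of 111.6 − (133) = -21.4 m north and -155.8 − (-161) = 5.2 m east.
Residual distance = √((-21.4)² + 5.2²) = 22.0 m.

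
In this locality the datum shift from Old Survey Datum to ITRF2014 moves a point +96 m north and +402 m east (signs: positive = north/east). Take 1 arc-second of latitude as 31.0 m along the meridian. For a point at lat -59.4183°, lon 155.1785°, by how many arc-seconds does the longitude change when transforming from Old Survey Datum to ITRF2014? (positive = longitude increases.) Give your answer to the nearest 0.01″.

At latitude -59.4183°, cos φ = 0.508766.
1″ of longitude at this latitude = 31.00 × cos φ = 15.7718 m, so Δλ = 402.0 / 15.7718 = 25.489″.

Δλ = 25.49″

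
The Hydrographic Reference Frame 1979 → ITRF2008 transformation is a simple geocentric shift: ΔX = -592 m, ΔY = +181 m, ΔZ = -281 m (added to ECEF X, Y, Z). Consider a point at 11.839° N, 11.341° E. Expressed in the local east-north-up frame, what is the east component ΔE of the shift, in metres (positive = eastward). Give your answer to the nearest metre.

At φ = 11.839°, λ = 11.341°: sin φ = 0.205162, cos φ = 0.978728, sin λ = 0.196648, cos λ = 0.980474.
ΔE = −sin λ·ΔX + cos λ·ΔY = −(0.196648)·(-592) + (0.980474)·(181) = 293.88 m.

ΔE = 294 m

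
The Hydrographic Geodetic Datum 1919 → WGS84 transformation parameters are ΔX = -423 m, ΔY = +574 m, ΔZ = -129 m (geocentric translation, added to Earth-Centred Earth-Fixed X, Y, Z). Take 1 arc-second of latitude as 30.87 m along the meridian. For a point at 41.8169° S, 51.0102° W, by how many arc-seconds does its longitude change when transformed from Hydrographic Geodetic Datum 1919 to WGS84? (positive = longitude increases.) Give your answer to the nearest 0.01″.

sin φ = -0.666752, cos φ = 0.745279, sin λ = -0.777258, cos λ = 0.629182.
East component: ΔE = −sin λ·ΔX + cos λ·ΔY = −(-0.777258)(-423) + (0.629182)(574) = 32.37 m.
1° of latitude spans 3600 × 30.87 = 111132 m; at latitude φ, 1° of longitude spans that × cos φ = 82824.4 m, so Δλ = 32.37 / 82824.4 × 3600 = 1.407″.

Δλ = 1.41″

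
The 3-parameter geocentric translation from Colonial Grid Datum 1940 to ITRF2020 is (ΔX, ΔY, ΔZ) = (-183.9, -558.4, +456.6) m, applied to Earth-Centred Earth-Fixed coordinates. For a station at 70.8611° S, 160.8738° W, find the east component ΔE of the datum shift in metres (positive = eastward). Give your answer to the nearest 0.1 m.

ΔE = 467.3 m

The local east axis at (φ, λ) is (−sin λ, cos λ, 0), so ΔE = −sin(-160.8738°)·(-183.9) + cos(-160.8738°)·(-558.4) = 467.32 m.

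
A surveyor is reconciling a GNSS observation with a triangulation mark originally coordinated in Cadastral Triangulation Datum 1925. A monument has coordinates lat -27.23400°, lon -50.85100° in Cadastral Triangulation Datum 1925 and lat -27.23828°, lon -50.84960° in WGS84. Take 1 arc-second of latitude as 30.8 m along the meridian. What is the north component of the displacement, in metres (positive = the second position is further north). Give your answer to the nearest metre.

ΔN = -475 m

Δφ = -27.23828° − -27.23400° = -0.00428°; Δλ = -50.84960° − -50.85100° = +0.00140°.
1° of latitude = 3600 × 30.80 = 110880 m.
ΔN = Δφ × 110880 = -474.6 m; ΔE = Δλ × 110880 × cos(-27.23400°) = +0.00140 × 110880 × 0.889145 = 138.0 m.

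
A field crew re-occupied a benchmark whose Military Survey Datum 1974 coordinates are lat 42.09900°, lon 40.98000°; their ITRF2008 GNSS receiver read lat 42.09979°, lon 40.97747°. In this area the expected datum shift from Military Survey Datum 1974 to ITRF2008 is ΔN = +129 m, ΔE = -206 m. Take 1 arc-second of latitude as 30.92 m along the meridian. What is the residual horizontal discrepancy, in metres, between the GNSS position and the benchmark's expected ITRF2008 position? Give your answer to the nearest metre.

41 m

Observed coordinate differences: Δφ = +0.00079°, Δλ = -0.00253°.
Converting to metres (1° lat = 111312 m, cos φ = 0.741988): observed ΔN = 87.9 m, observed ΔE = -209.0 m.
Subtracting the expected shift leaves a residual of 87.9 − (129) = -41.1 m north and -209.0 − (-206) = -3.0 m east.
Residual distance = √((-41.1)² + (-3.0)²) = 41.2 m.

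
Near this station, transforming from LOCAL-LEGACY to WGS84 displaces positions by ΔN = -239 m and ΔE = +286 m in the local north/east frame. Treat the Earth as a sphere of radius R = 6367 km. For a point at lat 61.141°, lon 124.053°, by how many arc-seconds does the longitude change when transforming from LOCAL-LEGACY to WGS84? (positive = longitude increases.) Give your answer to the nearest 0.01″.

At latitude 61.141°, cos φ = 0.482656.
One radian of longitude at latitude φ spans R cos φ, so Δλ = ΔE / (R cos φ) = 286.0 / (6367000 × 0.482656) = 9.3067e-05 rad = 19.196″.

Δλ = 19.20″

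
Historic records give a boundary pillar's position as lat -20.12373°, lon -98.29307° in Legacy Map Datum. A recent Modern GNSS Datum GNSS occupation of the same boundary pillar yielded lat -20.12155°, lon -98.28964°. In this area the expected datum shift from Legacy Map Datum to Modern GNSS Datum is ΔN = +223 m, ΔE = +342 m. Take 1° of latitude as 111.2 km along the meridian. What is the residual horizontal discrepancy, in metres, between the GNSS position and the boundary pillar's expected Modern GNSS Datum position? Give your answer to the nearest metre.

Observed coordinate differences: Δφ = +0.00218°, Δλ = +0.00343°.
Converting to metres (1° lat = 111200 m, cos φ = 0.938952): observed ΔN = 242.4 m, observed ΔE = 358.1 m.
Subtracting the expected shift leaves a residual of 242.4 − (223) = 19.4 m north and 358.1 − (342) = 16.1 m east.
Residual distance = √(19.4² + 16.1²) = 25.2 m.

25 m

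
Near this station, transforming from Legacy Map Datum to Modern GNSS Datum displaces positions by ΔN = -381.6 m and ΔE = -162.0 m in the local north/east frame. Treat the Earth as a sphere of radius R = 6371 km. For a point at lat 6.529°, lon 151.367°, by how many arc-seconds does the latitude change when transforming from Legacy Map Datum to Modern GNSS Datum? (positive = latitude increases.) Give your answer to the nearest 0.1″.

On a sphere of radius R, 1 rad of latitude = R, so Δφ = ΔN / R = -381.6 / 6371000 = -5.9896e-05 rad = -12.355″.

Δφ = -12.4″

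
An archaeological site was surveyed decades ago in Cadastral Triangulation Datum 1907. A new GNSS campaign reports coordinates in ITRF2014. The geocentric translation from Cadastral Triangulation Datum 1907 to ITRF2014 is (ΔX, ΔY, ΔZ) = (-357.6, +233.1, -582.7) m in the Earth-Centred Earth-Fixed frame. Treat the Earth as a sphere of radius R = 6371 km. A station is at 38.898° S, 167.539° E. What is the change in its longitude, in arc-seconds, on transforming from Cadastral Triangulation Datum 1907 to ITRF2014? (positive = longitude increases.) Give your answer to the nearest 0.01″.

sin φ = -0.627936, cos φ = 0.778265, sin λ = 0.215775, cos λ = -0.976443.
East component: ΔE = −sin λ·ΔX + cos λ·ΔY = −(0.215775)(-357.6) + (-0.976443)(233.1) = -150.45 m.
1° of latitude spans πR/180 = 111195 m; at latitude φ, 1° of longitude spans that × cos φ = 86539.1 m, so Δλ = -150.45 / 86539.1 × 3600 = -6.259″.

Δλ = -6.26″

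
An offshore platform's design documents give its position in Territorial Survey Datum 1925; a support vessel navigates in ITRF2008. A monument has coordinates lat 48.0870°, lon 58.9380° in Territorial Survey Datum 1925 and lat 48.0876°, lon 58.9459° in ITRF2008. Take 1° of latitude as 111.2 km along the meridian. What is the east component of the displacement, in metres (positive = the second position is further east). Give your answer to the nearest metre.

ΔE = 587 m

Δφ = 48.0876° − 48.0870° = +0.0006°; Δλ = 58.9459° − 58.9380° = +0.0079°.
ΔN = Δφ × 111200 = 66.7 m; ΔE = Δλ × 111200 × cos(48.0870°) = +0.0079 × 111200 × 0.668001 = 586.8 m.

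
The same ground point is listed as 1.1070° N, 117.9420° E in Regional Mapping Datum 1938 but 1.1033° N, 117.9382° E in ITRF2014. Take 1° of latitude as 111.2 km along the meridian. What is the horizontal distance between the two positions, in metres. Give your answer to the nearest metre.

590 m

Δφ = 1.1033° − 1.1070° = -0.0037°; Δλ = 117.9382° − 117.9420° = -0.0038°.
ΔN = Δφ × 111200 = -411.4 m; ΔE = Δλ × 111200 × cos(1.1070°) = -0.0038 × 111200 × 0.999813 = -422.5 m.
Distance = √(ΔE² + ΔN²) = √((-422.5)² + (-411.4)²) = 589.7 m.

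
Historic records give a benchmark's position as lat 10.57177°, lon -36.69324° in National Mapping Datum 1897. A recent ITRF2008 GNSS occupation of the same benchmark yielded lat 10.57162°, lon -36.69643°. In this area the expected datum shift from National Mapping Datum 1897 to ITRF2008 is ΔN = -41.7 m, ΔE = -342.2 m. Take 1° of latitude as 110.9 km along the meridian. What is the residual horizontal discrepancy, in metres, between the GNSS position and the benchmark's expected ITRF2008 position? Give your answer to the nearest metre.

Observed coordinate differences: Δφ = -0.00015°, Δλ = -0.00319°.
Converting to metres (1° lat = 110900 m, cos φ = 0.983026): observed ΔN = -16.6 m, observed ΔE = -347.8 m.
Subtracting the expected shift leaves a residual of -16.6 − (-41.7) = 25.1 m north and -347.8 − (-342.2) = -5.6 m east.
Residual distance = √(25.1² + (-5.6)²) = 25.7 m.

26 m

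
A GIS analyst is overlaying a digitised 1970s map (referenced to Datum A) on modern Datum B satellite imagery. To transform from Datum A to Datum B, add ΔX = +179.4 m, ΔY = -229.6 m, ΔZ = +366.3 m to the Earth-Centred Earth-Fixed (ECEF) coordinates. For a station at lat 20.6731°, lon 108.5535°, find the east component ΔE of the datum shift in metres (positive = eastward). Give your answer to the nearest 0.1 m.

ΔE = -97.0 m

At φ = 20.6731°, λ = 108.5535°: sin φ = 0.353036, cos φ = 0.935610, sin λ = 0.948027, cos λ = -0.318190.
ΔE = −sin λ·ΔX + cos λ·ΔY = −(0.948027)·(179.4) + (-0.318190)·(-229.6) = -97.02 m.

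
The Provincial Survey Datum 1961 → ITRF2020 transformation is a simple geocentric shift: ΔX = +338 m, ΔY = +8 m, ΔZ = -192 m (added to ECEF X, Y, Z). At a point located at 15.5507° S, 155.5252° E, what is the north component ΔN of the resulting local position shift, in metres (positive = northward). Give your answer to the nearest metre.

At φ = -15.5507°, λ = 155.5252°: sin φ = -0.268091, cos φ = 0.963394, sin λ = 0.414293, cos λ = -0.910144.
ΔN = −sin φ cos λ·ΔX − sin φ sin λ·ΔY + cos φ·ΔZ = −(-0.268091)(-0.910144)(338) − (-0.268091)(0.414293)(8) + (0.963394)(-192) = -266.56 m.

ΔN = -267 m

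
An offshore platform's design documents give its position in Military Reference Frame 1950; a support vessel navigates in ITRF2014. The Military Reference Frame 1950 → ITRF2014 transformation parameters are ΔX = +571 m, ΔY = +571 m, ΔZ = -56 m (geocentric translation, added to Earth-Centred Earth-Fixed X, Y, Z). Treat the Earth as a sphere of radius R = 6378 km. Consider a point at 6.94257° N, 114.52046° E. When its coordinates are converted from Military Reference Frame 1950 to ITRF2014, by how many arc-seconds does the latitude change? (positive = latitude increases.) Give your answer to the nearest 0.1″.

sin φ = 0.120874, cos φ = 0.992668, sin λ = 0.909813, cos λ = -0.415018.
North component: ΔN = −sin φ cos λ·ΔX − sin φ sin λ·ΔY + cos φ·ΔZ = −(0.120874)(-0.415018)(571) − (0.120874)(0.909813)(571) + (0.992668)(-56) = -89.74 m.
1° of latitude spans πR/180 = 111317 m, so Δφ = -89.74 / 111317 × 3600 = -2.902″.

Δφ = -2.9″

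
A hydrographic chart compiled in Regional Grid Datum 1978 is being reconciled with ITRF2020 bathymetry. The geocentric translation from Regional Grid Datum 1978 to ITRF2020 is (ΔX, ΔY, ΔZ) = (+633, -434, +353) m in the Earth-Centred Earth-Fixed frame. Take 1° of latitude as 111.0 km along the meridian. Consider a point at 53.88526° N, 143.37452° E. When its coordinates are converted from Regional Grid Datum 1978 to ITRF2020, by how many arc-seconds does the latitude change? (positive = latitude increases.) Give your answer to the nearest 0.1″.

Δφ = 26.8″

sin φ = 0.807838, cos φ = 0.589404, sin λ = 0.596582, cos λ = -0.802552.
North component: ΔN = −sin φ cos λ·ΔX − sin φ sin λ·ΔY + cos φ·ΔZ = −(0.807838)(-0.802552)(633) − (0.807838)(0.596582)(-434) + (0.589404)(353) = 827.62 m.
1° of latitude spans 111000 m, so Δφ = 827.62 / 111000 × 3600 = 26.842″.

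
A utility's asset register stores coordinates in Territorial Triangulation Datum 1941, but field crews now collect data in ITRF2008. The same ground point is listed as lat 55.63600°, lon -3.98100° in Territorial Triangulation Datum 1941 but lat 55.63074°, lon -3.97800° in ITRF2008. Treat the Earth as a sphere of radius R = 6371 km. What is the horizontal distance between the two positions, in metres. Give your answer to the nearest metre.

614 m

Δφ = 55.63074° − 55.63600° = -0.00526°; Δλ = -3.97800° − -3.98100° = +0.00300°.
1° along a meridian = πR/180 = 111195 m.
ΔN = Δφ × 111195 = -584.9 m; ΔE = Δλ × 111195 × cos(55.63600°) = +0.00300 × 111195 × 0.564448 = 188.3 m.
Distance = √(ΔE² + ΔN²) = √(188.3² + (-584.9)²) = 614.4 m.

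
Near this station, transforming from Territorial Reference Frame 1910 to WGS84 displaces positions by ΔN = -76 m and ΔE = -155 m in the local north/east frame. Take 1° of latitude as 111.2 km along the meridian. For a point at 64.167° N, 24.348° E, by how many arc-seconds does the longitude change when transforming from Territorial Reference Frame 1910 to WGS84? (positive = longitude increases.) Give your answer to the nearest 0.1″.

Δλ = -11.5″

At latitude 64.167°, cos φ = 0.435750.
1° of longitude at this latitude = 111.2 × cos φ = 48.46 km, so Δλ = -155.0 / 48455.4 = -0.0031988° = -11.516″.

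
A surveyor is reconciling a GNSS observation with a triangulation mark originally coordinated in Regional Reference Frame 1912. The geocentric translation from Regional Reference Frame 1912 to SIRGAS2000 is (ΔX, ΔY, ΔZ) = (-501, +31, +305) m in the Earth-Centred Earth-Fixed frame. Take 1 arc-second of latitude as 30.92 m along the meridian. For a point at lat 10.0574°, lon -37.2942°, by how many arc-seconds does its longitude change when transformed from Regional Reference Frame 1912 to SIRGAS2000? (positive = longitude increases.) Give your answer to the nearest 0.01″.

Δλ = -9.16″

sin φ = 0.174635, cos φ = 0.984633, sin λ = -0.605908, cos λ = 0.795535.
East component: ΔE = −sin λ·ΔX + cos λ·ΔY = −(-0.605908)(-501) + (0.795535)(31) = -278.90 m.
1° of latitude spans 3600 × 30.92 = 111312 m; at latitude φ, 1° of longitude spans that × cos φ = 109601.5 m, so Δλ = -278.90 / 109601.5 × 3600 = -9.161″.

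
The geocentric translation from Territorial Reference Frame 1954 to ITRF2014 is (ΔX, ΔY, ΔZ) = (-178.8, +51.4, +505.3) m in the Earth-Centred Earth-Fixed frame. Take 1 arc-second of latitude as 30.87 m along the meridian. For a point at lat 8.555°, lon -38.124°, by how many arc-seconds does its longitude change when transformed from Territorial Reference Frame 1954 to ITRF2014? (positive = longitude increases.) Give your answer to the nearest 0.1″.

Δλ = -2.3″

sin φ = 0.148759, cos φ = 0.988874, sin λ = -0.617365, cos λ = 0.786676.
East component: ΔE = −sin λ·ΔX + cos λ·ΔY = −(-0.617365)(-178.8) + (0.786676)(51.4) = -69.95 m.
1° of latitude spans 3600 × 30.87 = 111132 m; at latitude φ, 1° of longitude spans that × cos φ = 109895.5 m, so Δλ = -69.95 / 109895.5 × 3600 = -2.291″.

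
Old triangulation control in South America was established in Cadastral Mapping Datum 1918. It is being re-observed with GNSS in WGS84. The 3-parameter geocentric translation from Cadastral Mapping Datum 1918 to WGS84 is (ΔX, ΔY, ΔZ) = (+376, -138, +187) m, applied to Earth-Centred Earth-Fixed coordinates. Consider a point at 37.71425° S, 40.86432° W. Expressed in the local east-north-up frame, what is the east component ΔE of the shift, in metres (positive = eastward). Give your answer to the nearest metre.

ΔE = 142 m

The local east axis at (φ, λ) is (−sin λ, cos λ, 0), so ΔE = −sin(-40.86432°)·376 + cos(-40.86432°)·(-138) = 141.64 m.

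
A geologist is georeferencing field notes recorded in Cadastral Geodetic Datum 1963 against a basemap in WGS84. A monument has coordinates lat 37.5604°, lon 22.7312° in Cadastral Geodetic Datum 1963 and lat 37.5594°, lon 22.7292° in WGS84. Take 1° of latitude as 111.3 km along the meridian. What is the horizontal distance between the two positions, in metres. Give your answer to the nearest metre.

209 m

Δφ = 37.5594° − 37.5604° = -0.0010°; Δλ = 22.7292° − 22.7312° = -0.0020°.
ΔN = Δφ × 111300 = -111.3 m; ΔE = Δλ × 111300 × cos(37.5604°) = -0.0020 × 111300 × 0.792711 = -176.5 m.
Distance = √(ΔE² + ΔN²) = √((-176.5)² + (-111.3)²) = 208.6 m.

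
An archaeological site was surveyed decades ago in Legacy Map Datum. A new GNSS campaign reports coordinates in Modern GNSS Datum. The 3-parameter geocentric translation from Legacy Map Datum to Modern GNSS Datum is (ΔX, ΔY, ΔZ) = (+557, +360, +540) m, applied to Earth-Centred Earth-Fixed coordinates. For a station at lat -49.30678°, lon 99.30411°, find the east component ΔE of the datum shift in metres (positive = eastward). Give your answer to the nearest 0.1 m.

At φ = -49.30678°, λ = 99.30411°: sin φ = -0.758211, cos φ = 0.652009, sin λ = 0.986844, cos λ = -0.161675.
ΔE = −sin λ·ΔX + cos λ·ΔY = −(0.986844)·(557) + (-0.161675)·(360) = -607.88 m.

ΔE = -607.9 m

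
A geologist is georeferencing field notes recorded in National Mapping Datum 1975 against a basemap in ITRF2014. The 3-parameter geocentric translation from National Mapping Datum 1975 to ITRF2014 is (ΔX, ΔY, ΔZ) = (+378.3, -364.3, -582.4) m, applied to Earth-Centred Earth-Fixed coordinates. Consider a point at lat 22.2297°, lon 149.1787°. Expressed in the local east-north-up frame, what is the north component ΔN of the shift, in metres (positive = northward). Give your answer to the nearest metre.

At φ = 22.2297°, λ = 149.1787°: sin φ = 0.378321, cos φ = 0.925675, sin λ = 0.512362, cos λ = -0.858769.
ΔN = −sin φ cos λ·ΔX − sin φ sin λ·ΔY + cos φ·ΔZ = −(0.378321)(-0.858769)(378.3) − (0.378321)(0.512362)(-364.3) + (0.925675)(-582.4) = -345.59 m.

ΔN = -346 m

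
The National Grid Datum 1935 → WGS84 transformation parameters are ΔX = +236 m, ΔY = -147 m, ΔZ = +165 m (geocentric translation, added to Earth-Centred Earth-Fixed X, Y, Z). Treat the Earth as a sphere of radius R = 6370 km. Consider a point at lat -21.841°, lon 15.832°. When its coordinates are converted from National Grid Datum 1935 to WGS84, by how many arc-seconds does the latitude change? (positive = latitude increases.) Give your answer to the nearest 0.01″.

Δφ = 7.21″

sin φ = -0.372032, cos φ = 0.928220, sin λ = 0.272818, cos λ = 0.962066.
North component: ΔN = −sin φ cos λ·ΔX − sin φ sin λ·ΔY + cos φ·ΔZ = −(-0.372032)(0.962066)(236) − (-0.372032)(0.272818)(-147) + (0.928220)(165) = 222.71 m.
1° of latitude spans πR/180 = 111177 m, so Δφ = 222.71 / 111177 × 3600 = 7.211″.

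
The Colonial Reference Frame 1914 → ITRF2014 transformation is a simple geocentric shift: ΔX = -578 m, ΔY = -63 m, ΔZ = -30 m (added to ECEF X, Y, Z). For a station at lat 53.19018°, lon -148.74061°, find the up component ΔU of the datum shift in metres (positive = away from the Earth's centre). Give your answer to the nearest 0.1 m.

The local up (radial) axis is (cos φ cos λ, cos φ sin λ, sin φ), giving ΔU = 296.039 + 19.587 − 24.019 = 291.61 m.

ΔU = 291.6 m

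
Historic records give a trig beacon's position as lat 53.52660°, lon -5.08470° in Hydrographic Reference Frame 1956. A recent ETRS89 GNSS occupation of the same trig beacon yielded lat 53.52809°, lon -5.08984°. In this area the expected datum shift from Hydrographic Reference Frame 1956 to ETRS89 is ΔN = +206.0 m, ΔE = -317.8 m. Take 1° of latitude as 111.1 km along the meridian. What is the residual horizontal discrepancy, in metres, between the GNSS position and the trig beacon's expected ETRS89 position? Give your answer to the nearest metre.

Observed coordinate differences: Δφ = +0.00149°, Δλ = -0.00514°.
Converting to metres (1° lat = 111100 m, cos φ = 0.594450): observed ΔN = 165.5 m, observed ΔE = -339.5 m.
Subtracting the expected shift leaves a residual of 165.5 − (206.0) = -40.5 m north and -339.5 − (-317.8) = -21.7 m east.
Residual distance = √((-40.5)² + (-21.7)²) = 45.9 m.

46 m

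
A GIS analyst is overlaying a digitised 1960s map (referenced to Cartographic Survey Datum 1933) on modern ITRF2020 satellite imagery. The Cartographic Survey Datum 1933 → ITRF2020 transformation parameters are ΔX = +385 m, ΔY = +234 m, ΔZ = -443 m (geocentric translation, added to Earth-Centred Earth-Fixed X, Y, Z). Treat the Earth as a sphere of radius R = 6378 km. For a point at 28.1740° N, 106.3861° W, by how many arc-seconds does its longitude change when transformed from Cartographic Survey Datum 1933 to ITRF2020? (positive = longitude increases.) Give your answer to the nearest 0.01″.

Δλ = 11.13″

sin φ = 0.472151, cos φ = 0.881518, sin λ = -0.959382, cos λ = -0.282109.
East component: ΔE = −sin λ·ΔX + cos λ·ΔY = −(-0.959382)(385) + (-0.282109)(234) = 303.35 m.
1° of latitude spans πR/180 = 111317 m; at latitude φ, 1° of longitude spans that × cos φ = 98128.0 m, so Δλ = 303.35 / 98128.0 × 3600 = 11.129″.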